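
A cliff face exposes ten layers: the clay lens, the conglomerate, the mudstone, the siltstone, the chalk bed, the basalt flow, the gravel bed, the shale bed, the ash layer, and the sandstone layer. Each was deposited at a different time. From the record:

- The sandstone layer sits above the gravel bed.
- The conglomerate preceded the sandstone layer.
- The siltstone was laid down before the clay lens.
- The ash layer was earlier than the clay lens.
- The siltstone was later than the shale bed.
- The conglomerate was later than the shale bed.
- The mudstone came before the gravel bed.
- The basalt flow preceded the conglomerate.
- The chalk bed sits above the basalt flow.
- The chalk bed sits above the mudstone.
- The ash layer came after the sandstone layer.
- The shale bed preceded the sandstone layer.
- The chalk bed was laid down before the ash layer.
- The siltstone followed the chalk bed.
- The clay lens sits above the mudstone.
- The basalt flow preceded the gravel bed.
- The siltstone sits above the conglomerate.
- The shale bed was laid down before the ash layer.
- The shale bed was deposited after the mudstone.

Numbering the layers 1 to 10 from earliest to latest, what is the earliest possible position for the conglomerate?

The basalt flow, the mudstone, and the shale bed must all come before the conglomerate — 3 forced predecessors.
Nothing else is forced ahead of the conglomerate, so its earliest slot is position 3 + 1 = 4.

4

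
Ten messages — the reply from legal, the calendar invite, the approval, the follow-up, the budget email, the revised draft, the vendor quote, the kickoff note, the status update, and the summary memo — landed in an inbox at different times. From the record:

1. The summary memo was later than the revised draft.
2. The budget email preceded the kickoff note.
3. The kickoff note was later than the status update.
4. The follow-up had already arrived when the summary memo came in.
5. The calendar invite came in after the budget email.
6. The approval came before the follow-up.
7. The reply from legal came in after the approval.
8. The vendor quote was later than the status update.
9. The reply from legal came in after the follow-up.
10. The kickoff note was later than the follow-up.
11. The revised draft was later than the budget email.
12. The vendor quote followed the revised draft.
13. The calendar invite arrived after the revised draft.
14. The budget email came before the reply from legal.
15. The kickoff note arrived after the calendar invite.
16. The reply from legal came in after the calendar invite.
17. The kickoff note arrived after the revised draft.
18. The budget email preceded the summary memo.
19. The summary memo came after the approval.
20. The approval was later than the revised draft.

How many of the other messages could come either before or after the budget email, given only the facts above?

1

Forced after the budget email: the approval, the calendar invite, the follow-up, the kickoff note, the reply from legal, the revised draft, the summary memo, and the vendor quote.
That leaves the status update with no forced order relative to the budget email — 1.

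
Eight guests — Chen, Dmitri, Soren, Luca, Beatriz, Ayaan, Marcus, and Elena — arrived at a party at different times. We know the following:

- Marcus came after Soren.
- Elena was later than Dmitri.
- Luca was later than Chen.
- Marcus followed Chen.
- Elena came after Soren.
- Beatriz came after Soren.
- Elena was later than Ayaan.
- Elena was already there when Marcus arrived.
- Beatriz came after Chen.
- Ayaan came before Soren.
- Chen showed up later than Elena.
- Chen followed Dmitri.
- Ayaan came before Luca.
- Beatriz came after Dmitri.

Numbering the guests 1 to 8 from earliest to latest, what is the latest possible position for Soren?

3

Soren must come before Beatriz, Chen, Elena, Luca, and Marcus — 5 guests forced after them.
Everything else can be placed before Soren in some valid order, so Soren can sit as late as position 8 − 5 = 3.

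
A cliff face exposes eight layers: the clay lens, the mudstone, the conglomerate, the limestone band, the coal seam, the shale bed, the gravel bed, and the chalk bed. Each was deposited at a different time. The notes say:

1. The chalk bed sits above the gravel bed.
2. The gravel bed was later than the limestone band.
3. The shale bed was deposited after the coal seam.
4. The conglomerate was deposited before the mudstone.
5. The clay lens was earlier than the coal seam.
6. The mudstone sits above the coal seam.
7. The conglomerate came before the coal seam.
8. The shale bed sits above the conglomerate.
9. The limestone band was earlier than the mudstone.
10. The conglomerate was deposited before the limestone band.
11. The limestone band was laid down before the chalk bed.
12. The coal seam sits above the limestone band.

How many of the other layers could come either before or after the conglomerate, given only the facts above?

1

Forced after the conglomerate: the chalk bed, the coal seam, the gravel bed, the limestone band, the mudstone, and the shale bed.
That leaves the clay lens with no forced order relative to the conglomerate — 1.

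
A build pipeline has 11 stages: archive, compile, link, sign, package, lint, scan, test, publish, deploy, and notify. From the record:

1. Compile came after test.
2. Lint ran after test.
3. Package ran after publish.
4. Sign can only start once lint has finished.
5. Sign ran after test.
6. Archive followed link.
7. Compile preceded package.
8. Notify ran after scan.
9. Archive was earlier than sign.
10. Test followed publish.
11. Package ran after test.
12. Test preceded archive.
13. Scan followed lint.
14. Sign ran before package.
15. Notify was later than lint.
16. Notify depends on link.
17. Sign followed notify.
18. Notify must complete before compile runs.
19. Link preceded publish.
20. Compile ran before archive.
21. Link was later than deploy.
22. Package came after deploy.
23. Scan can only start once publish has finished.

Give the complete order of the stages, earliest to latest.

The constraints fix every adjacent pair, so only one ordering works:
deploy → link → publish → test → lint → scan → notify → compile → archive → sign → package.

deploy, link, publish, test, lint, scan, notify, compile, archive, sign, package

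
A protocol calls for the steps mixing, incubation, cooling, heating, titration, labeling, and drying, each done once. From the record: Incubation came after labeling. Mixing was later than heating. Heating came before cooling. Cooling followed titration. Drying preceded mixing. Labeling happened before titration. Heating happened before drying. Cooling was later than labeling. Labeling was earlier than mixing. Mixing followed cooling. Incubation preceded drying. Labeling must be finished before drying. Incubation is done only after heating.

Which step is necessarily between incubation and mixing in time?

drying

Tracing the constraints gives incubation → drying → mixing, so drying sits after incubation and before mixing.
No other step is forced both after incubation and before mixing.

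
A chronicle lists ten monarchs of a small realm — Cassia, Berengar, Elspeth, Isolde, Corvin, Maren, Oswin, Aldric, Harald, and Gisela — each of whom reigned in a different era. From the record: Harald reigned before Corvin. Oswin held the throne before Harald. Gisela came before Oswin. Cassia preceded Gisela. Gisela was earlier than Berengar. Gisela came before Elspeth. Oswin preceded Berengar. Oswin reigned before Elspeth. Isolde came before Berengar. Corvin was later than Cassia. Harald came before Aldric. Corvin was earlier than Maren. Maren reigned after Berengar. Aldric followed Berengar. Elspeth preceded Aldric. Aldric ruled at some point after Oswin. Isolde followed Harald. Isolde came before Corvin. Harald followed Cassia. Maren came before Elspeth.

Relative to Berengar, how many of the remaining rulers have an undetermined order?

1

Forced before Berengar: Cassia, Gisela, Harald, Isolde, and Oswin; forced after Berengar: Aldric, Elspeth, and Maren.
That leaves Corvin with no forced order relative to Berengar — 1.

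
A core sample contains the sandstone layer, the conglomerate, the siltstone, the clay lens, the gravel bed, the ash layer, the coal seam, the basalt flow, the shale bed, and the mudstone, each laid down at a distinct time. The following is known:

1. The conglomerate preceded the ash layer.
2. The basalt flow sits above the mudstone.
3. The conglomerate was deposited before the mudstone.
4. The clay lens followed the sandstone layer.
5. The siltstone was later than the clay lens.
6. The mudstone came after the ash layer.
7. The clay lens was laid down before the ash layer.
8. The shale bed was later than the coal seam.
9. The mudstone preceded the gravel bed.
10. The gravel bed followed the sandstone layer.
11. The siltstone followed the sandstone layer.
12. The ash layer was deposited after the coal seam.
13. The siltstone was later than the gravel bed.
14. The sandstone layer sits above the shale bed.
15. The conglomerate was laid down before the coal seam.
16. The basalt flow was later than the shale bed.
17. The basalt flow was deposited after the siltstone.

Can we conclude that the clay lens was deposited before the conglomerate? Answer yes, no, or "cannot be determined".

no

Tracing the constraints gives the conglomerate → the coal seam → the shale bed → the sandstone layer → the clay lens, so the conglomerate must come before the clay lens.
That means the clay lens cannot be before the conglomerate.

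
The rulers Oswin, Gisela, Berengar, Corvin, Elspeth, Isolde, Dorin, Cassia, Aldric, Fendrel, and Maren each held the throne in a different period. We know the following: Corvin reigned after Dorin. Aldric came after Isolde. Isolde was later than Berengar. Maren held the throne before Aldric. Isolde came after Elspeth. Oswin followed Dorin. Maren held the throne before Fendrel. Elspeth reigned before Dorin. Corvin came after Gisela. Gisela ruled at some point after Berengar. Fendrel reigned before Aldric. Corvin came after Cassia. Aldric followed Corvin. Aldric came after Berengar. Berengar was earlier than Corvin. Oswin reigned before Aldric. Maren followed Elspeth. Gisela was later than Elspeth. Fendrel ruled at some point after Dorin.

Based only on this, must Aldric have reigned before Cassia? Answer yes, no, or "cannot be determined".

no

Tracing the constraints gives Cassia → Corvin → Aldric, so Cassia must come before Aldric.
That means Aldric cannot be before Cassia.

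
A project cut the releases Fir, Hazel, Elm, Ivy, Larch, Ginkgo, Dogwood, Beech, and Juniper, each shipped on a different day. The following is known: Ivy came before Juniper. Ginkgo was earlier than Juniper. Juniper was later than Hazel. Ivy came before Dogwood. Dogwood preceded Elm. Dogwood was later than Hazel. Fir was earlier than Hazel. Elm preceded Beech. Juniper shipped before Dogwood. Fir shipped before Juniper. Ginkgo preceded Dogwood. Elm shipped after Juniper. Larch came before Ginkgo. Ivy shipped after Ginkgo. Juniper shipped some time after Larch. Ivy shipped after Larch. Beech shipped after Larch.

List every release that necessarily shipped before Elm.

Directly stated before Elm: Dogwood and Juniper.
Fir reaches Elm via Fir → Juniper → Elm.
Ginkgo reaches Elm via Ginkgo → Juniper → Elm.
Hazel reaches Elm via Hazel → Juniper → Elm.
Likewise Ivy and Larch each reach Elm by chaining the stated constraints.

Dogwood, Fir, Ginkgo, Hazel, Ivy, Juniper, Larch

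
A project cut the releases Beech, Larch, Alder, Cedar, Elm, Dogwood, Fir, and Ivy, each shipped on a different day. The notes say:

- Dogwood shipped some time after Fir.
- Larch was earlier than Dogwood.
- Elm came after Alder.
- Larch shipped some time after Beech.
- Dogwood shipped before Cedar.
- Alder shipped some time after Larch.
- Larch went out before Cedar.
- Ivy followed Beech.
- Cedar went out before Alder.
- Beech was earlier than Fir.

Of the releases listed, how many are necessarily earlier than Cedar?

Directly stated before Cedar: Dogwood and Larch.
Beech reaches Cedar via Beech → Larch → Cedar.
Fir reaches Cedar via Fir → Dogwood → Cedar.
No chain forces Alder (or any of the others) ahead of Cedar.
That's Beech, Dogwood, Fir, and Larch — 4 in all.

4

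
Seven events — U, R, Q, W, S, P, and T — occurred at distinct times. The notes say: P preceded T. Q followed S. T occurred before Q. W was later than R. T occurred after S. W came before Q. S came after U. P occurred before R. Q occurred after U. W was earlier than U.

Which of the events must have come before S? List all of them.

P, R, U, W

Directly stated before S: U.
P reaches S via P → R → W → U → S.
R reaches S via R → W → U → S.
W reaches S via W → U → S.
No chain forces Q (or any of the others) ahead of S.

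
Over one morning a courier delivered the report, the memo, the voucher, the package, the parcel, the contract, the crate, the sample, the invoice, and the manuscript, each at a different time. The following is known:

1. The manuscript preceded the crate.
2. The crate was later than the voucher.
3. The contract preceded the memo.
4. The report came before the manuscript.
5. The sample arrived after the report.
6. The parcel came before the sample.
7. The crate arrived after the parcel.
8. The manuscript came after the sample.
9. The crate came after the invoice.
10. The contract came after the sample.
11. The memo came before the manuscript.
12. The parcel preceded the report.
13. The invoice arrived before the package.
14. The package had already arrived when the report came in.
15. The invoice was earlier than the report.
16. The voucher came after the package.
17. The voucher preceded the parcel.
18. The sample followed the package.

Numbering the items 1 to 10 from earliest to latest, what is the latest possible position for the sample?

The sample must come before the contract, the crate, the manuscript, and the memo — 4 items forced after it.
Everything else can be placed before the sample in some valid order, so the sample can sit as late as position 10 − 4 = 6.

6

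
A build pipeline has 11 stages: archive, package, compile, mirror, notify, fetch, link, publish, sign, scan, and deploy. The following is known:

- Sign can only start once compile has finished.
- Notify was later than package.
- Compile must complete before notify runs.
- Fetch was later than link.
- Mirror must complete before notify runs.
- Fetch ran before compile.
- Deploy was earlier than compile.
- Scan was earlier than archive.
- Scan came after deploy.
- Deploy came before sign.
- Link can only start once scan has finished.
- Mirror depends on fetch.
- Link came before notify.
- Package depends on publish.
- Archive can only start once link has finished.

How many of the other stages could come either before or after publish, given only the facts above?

8

Forced after publish: notify and package.
That leaves archive, compile, deploy, fetch, link, mirror, scan, and sign with no forced order relative to publish — 8.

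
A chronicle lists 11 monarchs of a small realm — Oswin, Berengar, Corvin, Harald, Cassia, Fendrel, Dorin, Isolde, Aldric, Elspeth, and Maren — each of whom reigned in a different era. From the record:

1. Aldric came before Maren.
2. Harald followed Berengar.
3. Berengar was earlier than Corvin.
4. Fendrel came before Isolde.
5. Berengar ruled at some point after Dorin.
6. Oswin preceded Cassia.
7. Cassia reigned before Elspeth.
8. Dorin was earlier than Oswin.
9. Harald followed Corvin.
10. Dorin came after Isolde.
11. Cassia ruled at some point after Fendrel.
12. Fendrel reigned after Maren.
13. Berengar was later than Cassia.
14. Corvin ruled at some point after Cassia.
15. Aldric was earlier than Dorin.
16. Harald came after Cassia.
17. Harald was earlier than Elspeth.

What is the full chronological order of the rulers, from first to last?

Aldric, Maren, Fendrel, Isolde, Dorin, Oswin, Cassia, Berengar, Corvin, Harald, Elspeth

The constraints fix every adjacent pair, so only one ordering works:
Aldric → Maren → Fendrel → Isolde → Dorin → Oswin → Cassia → Berengar → Corvin → Harald → Elspeth.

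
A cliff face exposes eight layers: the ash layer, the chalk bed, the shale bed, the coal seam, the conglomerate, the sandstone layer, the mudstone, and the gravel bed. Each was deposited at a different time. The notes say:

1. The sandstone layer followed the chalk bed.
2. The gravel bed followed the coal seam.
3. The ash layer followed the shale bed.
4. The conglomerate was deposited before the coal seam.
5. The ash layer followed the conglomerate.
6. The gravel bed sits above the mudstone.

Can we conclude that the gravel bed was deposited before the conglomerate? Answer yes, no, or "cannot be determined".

no

Tracing the constraints gives the conglomerate → the coal seam → the gravel bed, so the conglomerate must come before the gravel bed.
That means the gravel bed cannot be before the conglomerate.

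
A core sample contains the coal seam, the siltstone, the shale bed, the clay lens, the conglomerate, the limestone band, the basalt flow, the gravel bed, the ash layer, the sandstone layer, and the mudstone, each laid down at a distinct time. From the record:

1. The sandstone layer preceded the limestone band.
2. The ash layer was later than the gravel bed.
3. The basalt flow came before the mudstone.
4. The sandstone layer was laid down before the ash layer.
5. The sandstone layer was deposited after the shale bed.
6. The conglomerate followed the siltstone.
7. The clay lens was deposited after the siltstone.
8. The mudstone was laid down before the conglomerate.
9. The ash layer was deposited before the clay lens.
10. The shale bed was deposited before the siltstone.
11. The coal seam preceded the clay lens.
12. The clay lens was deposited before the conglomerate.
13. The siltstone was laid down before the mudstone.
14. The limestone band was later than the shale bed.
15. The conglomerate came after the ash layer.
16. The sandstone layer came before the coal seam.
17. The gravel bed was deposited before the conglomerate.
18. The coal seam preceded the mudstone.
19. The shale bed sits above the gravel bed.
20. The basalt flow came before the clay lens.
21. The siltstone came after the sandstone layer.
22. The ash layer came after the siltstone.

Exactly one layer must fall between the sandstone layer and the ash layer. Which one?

the siltstone

Tracing the constraints gives the sandstone layer → the siltstone → the ash layer, so the siltstone sits after the sandstone layer and before the ash layer.
No other layer is forced both after the sandstone layer and before the ash layer.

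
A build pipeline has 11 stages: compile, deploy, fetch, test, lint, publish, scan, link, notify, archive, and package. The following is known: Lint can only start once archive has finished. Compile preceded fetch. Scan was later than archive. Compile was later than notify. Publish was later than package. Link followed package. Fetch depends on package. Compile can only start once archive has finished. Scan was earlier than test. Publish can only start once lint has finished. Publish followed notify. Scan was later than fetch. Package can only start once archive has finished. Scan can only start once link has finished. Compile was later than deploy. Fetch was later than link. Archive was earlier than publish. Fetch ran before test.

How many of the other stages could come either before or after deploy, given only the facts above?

Forced after deploy: compile, fetch, scan, and test.
That leaves archive, link, lint, notify, package, and publish with no forced order relative to deploy — 6.

6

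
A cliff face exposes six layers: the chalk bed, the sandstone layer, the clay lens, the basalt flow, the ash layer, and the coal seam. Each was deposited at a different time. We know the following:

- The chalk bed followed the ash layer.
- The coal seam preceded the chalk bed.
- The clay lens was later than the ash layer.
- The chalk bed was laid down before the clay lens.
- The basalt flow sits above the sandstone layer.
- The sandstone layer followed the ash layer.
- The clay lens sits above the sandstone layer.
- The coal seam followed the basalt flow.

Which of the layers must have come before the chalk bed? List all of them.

the ash layer, the basalt flow, the coal seam, the sandstone layer

Directly stated before the chalk bed: the ash layer and the coal seam.
The basalt flow reaches the chalk bed via the basalt flow → the coal seam → the chalk bed.
The sandstone layer reaches the chalk bed via the sandstone layer → the basalt flow → the coal seam → the chalk bed.
No chain forces the clay lens ahead of the chalk bed.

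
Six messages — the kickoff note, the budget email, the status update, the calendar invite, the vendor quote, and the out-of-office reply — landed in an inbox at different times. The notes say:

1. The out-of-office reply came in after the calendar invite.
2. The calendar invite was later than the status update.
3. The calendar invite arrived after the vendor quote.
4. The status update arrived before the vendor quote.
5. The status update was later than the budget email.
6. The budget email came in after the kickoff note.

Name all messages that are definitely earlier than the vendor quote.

Directly stated before the vendor quote: the status update.
The budget email reaches the vendor quote via the budget email → the status update → the vendor quote.
The kickoff note reaches the vendor quote via the kickoff note → the budget email → the status update → the vendor quote.
No chain forces the calendar invite (or any of the others) ahead of the vendor quote.

the budget email, the kickoff note, the status update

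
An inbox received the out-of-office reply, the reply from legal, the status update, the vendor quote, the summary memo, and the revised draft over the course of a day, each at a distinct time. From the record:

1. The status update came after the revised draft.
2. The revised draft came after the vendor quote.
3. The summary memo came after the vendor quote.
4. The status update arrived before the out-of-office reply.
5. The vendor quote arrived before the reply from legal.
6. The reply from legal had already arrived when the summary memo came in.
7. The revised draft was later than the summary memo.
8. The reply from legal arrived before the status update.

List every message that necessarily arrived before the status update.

Directly stated before the status update: the reply from legal and the revised draft.
The summary memo reaches the status update via the summary memo → the revised draft → the status update.
The vendor quote reaches the status update via the vendor quote → the reply from legal → the status update.

the reply from legal, the revised draft, the summary memo, the vendor quote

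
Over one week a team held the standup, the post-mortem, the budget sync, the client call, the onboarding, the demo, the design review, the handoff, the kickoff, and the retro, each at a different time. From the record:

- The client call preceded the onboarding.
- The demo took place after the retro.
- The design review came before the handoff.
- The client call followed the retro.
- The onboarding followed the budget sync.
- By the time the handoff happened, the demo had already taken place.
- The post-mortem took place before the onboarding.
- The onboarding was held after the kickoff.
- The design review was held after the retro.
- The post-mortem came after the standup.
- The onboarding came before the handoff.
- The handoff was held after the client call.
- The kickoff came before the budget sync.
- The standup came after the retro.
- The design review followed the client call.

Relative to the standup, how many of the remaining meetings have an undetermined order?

Forced before the standup: the retro; forced after the standup: the handoff, the onboarding, and the post-mortem.
That leaves the budget sync, the client call, the demo, the design review, and the kickoff with no forced order relative to the standup — 5.

5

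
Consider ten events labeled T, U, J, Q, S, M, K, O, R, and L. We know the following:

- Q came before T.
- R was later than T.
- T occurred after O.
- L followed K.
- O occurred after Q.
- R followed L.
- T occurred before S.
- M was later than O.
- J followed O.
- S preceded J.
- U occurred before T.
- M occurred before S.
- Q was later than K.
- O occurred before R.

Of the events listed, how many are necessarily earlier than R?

Directly stated before R: L, O, and T.
K reaches R via K → L → R.
Q reaches R via Q → O → R.
U reaches R via U → T → R.
No chain forces S (or any of the others) ahead of R.
That's K, L, O, Q, T, and U — 6 in all.

6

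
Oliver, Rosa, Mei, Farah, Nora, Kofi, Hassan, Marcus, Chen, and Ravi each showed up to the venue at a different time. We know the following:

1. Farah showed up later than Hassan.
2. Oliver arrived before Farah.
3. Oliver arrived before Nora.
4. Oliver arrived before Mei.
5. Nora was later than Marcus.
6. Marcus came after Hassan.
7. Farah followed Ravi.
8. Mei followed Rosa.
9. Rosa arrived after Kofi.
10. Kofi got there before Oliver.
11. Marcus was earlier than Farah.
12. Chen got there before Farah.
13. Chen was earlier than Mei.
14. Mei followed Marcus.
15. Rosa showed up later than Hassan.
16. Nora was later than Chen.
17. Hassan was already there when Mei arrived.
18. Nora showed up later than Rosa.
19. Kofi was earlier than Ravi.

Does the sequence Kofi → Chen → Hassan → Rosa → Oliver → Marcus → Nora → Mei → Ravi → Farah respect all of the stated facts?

Check each stated constraint against the proposed order — e.g. Kofi is ahead of Ravi; Chen is ahead of Farah. Every pair is in the required order; nothing is violated.

yes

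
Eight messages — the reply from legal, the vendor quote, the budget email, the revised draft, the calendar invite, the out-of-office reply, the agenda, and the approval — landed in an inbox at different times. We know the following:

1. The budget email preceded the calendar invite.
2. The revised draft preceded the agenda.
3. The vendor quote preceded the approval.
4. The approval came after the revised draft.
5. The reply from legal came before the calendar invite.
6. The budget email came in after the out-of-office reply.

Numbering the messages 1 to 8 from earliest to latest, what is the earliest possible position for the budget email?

2

The out-of-office reply must come before the budget email — 1 forced predecessor.
Nothing else is forced ahead of the budget email, so its earliest slot is position 1 + 1 = 2.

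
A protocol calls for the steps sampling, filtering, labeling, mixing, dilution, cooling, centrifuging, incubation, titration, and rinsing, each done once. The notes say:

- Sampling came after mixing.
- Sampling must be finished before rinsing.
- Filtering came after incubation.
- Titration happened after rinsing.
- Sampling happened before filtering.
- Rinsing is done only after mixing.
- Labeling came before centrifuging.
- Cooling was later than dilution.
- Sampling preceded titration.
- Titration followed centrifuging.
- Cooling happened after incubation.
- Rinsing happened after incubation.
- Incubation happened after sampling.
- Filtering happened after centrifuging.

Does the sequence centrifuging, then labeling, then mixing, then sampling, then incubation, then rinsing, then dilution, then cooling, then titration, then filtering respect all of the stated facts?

The constraints require labeling before centrifuging, but in the proposed sequence centrifuging appears ahead of labeling. That one violation is enough.

no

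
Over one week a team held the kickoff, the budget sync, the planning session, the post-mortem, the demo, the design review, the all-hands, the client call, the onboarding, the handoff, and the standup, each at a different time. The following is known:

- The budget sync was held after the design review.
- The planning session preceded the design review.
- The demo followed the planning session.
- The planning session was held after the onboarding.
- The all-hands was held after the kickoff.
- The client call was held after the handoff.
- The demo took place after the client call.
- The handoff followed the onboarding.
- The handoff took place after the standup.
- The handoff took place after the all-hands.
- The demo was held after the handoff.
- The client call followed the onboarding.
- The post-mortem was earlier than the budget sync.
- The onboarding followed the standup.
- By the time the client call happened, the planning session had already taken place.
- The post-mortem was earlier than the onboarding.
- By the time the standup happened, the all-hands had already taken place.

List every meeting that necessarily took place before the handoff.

the all-hands, the kickoff, the onboarding, the post-mortem, the standup

Directly stated before the handoff: the all-hands, the onboarding, and the standup.
The kickoff reaches the handoff via the kickoff → the all-hands → the handoff.
The post-mortem reaches the handoff via the post-mortem → the onboarding → the handoff.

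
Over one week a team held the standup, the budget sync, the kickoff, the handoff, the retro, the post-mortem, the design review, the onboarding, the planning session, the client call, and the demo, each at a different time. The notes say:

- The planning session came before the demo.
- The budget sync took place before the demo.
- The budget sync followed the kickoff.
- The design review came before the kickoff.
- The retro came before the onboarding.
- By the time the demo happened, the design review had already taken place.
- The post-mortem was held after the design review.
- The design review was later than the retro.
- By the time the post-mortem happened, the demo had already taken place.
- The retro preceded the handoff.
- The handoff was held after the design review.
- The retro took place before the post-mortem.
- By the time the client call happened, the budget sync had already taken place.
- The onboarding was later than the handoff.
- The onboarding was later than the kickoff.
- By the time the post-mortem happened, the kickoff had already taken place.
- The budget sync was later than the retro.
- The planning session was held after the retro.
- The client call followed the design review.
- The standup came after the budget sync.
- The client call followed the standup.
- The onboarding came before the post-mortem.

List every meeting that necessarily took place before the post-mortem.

Directly stated before the post-mortem: the demo, the design review, the kickoff, the onboarding, and the retro.
The budget sync reaches the post-mortem via the budget sync → the demo → the post-mortem.
The handoff reaches the post-mortem via the handoff → the onboarding → the post-mortem.
The planning session reaches the post-mortem via the planning session → the demo → the post-mortem.
No chain forces the client call (or any of the others) ahead of the post-mortem.

the budget sync, the demo, the design review, the handoff, the kickoff, the onboarding, the planning session, the retro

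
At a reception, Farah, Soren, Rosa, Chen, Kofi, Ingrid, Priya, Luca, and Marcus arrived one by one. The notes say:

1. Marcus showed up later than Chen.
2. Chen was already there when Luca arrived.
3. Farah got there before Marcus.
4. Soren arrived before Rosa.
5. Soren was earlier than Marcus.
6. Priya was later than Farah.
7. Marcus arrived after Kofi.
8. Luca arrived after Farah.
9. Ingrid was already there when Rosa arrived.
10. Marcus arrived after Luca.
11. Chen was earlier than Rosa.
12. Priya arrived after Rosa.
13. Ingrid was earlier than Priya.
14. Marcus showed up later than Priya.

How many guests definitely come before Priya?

5

Directly stated before Priya: Farah, Ingrid, and Rosa.
Chen reaches Priya via Chen → Rosa → Priya.
Soren reaches Priya via Soren → Rosa → Priya.
That's Chen, Farah, Ingrid, Rosa, and Soren — 5 in all.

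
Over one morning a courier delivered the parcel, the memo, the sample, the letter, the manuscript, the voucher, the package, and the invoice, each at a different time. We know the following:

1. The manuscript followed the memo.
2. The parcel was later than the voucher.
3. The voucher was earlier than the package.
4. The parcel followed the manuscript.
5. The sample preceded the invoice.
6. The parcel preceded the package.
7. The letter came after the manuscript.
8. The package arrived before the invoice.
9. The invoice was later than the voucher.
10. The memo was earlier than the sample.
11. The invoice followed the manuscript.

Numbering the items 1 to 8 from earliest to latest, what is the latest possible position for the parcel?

The parcel must come before the invoice and the package — 2 items forced after it.
Everything else can be placed before the parcel in some valid order, so the parcel can sit as late as position 8 − 2 = 6.

6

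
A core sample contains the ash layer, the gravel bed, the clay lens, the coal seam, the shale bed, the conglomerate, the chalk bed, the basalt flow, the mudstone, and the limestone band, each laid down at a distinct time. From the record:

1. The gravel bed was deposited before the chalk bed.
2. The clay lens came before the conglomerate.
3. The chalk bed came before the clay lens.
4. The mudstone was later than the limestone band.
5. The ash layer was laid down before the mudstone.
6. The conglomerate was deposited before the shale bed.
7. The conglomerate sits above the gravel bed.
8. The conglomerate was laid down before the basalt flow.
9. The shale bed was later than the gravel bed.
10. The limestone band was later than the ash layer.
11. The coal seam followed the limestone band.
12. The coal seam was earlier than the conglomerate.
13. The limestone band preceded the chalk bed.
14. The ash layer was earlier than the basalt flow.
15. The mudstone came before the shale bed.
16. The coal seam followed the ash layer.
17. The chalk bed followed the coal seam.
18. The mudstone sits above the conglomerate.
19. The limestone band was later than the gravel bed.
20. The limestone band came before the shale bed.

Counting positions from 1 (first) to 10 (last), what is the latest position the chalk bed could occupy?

The chalk bed must come before the basalt flow, the clay lens, the conglomerate, the mudstone, and the shale bed — 5 layers forced after it.
Everything else can be placed before the chalk bed in some valid order, so the chalk bed can sit as late as position 10 − 5 = 5.

5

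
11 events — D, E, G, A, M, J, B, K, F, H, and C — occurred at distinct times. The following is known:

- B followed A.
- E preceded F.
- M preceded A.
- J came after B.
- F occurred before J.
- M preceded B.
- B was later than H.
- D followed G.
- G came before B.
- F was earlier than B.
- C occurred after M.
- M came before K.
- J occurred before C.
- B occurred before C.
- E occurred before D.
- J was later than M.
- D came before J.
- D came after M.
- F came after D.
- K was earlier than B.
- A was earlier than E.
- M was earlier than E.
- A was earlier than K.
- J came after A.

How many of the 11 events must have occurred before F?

Directly stated before F: D and E.
A reaches F via A → E → F.
G reaches F via G → D → F.
M reaches F via M → D → F.
No chain forces J (or any of the others) ahead of F.
That's A, D, E, G, and M — 5 in all.

5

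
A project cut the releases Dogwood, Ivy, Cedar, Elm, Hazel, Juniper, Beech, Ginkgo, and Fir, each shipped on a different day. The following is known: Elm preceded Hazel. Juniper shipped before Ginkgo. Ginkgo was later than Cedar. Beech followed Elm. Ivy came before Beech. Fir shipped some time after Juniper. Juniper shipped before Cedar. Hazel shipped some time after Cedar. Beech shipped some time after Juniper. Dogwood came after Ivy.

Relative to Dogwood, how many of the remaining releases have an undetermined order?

Forced before Dogwood: Ivy.
That leaves Beech, Cedar, Elm, Fir, Ginkgo, Hazel, and Juniper with no forced order relative to Dogwood — 7.

7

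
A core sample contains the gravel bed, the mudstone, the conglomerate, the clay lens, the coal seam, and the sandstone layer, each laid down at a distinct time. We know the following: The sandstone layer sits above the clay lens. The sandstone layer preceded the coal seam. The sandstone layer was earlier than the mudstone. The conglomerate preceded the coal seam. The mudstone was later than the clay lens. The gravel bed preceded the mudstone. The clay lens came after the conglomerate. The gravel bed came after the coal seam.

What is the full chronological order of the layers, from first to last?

The constraints fix every adjacent pair, so only one ordering works:
the conglomerate → the clay lens → the sandstone layer → the coal seam → the gravel bed → the mudstone.

the conglomerate, the clay lens, the sandstone layer, the coal seam, the gravel bed, the mudstone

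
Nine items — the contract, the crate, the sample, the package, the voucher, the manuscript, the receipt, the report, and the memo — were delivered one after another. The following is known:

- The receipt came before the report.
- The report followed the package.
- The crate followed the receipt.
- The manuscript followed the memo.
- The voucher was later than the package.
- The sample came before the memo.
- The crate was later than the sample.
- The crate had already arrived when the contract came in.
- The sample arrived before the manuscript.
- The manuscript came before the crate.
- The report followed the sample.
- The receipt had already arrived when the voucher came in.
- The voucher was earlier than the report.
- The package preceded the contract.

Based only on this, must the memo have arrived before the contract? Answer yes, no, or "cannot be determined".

yes

Chain the constraints: the memo → the manuscript → the crate → the contract. Each link is directly stated, so the memo comes before the contract.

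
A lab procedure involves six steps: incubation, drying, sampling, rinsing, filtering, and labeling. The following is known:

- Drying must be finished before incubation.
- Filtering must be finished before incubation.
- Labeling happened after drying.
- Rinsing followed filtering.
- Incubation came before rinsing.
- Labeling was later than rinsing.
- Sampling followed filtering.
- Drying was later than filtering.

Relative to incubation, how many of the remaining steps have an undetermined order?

1

Forced before incubation: drying and filtering; forced after incubation: labeling and rinsing.
That leaves sampling with no forced order relative to incubation — 1.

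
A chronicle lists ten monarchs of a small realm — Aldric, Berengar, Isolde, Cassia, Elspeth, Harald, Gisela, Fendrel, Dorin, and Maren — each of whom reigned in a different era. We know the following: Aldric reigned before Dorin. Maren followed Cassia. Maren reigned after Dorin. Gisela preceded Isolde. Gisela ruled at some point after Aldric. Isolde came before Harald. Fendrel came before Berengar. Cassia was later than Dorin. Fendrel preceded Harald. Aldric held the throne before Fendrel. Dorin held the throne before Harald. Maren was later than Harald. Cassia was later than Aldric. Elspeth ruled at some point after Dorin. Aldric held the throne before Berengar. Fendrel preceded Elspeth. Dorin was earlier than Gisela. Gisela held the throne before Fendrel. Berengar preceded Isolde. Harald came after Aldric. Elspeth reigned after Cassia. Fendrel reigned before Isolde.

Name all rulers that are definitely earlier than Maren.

Directly stated before Maren: Cassia, Dorin, and Harald.
Aldric reaches Maren via Aldric → Harald → Maren.
Berengar reaches Maren via Berengar → Isolde → Harald → Maren.
Fendrel reaches Maren via Fendrel → Harald → Maren.
Likewise Gisela and Isolde each reach Maren by chaining the stated constraints.
No chain forces Elspeth ahead of Maren.

Aldric, Berengar, Cassia, Dorin, Fendrel, Gisela, Harald, Isolde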